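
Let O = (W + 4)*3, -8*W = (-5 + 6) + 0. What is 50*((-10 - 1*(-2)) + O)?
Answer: 725/4 ≈ 181.25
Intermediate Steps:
W = -⅛ (W = -((-5 + 6) + 0)/8 = -(1 + 0)/8 = -⅛*1 = -⅛ ≈ -0.12500)
O = 93/8 (O = (-⅛ + 4)*3 = (31/8)*3 = 93/8 ≈ 11.625)
50*((-10 - 1*(-2)) + O) = 50*((-10 - 1*(-2)) + 93/8) = 50*((-10 + 2) + 93/8) = 50*(-8 + 93/8) = 50*(29/8) = 725/4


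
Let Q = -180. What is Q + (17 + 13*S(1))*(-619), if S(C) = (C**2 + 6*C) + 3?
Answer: -91173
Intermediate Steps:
S(C) = 3 + C**2 + 6*C
Q + (17 + 13*S(1))*(-619) = -180 + (17 + 13*(3 + 1**2 + 6*1))*(-619) = -180 + (17 + 13*(3 + 1 + 6))*(-619) = -180 + (17 + 13*10)*(-619) = -180 + (17 + 130)*(-619) = -180 + 147*(-619) = -180 - 90993 = -91173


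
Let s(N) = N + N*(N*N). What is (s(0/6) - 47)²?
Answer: 2209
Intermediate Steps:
s(N) = N + N³ (s(N) = N + N*N² = N + N³)
(s(0/6) - 47)² = ((0/6 + (0/6)³) - 47)² = ((0*(⅙) + (0*(⅙))³) - 47)² = ((0 + 0³) - 47)² = ((0 + 0) - 47)² = (0 - 47)² = (-47)² = 2209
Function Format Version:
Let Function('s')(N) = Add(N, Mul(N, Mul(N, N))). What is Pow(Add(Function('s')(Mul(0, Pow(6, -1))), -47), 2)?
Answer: 2209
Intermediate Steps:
Function('s')(N) = Add(N, Pow(N, 3)) (Function('s')(N) = Add(N, Mul(N, Pow(N, 2))) = Add(N, Pow(N, 3)))
Pow(Add(Function('s')(Mul(0, Pow(6, -1))), -47), 2) = Pow(Add(Add(Mul(0, Pow(6, -1)), Pow(Mul(0, Pow(6, -1)), 3)), -47), 2) = Pow(Add(Add(Mul(0, Rational(1, 6)), Pow(Mul(0, Rational(1, 6)), 3)), -47), 2) = Pow(Add(Add(0, Pow(0, 3)), -47), 2) = Pow(Add(Add(0, 0), -47), 2) = Pow(Add(0, -47), 2) = Pow(-47, 2) = 2209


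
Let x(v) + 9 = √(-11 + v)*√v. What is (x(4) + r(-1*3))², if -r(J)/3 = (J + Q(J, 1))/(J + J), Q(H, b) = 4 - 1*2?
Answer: 249/4 - 38*I*√7 ≈ 62.25 - 100.54*I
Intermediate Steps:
Q(H, b) = 2 (Q(H, b) = 4 - 2 = 2)
x(v) = -9 + √v*√(-11 + v) (x(v) = -9 + √(-11 + v)*√v = -9 + √v*√(-11 + v))
r(J) = -3*(2 + J)/(2*J) (r(J) = -3*(J + 2)/(J + J) = -3*(2 + J)/(2*J))
(x(4) + r(-1*3))² = ((-9 + √4*√(-11 + 4)) + (-3/2 - 3/((-1*3))))² = ((-9 + 2*√(-7)) + (-3/2 - 3/(-3)))² = ((-9 + 2*(I*√7)) + (-3/2 - 3*(-⅓)))² = ((-9 + 2*I*√7) + (-3/2 + 1))² = ((-9 + 2*I*√7) - ½)² = (-19/2 + 2*I*√7)²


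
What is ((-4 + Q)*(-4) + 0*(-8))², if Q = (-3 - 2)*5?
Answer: 13456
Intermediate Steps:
Q = -25 (Q = -5*5 = -25)
((-4 + Q)*(-4) + 0*(-8))² = ((-4 - 25)*(-4) + 0*(-8))² = (-29*(-4) + 0)² = (116 + 0)² = 116² = 13456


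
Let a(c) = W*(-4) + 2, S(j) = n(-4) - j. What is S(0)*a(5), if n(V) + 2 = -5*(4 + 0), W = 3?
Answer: 220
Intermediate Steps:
n(V) = -22 (n(V) = -2 - 5*(4 + 0) = -2 - 5*4 = -2 - 20 = -22)
S(j) = -22 - j
a(c) = -10 (a(c) = 3*(-4) + 2 = -12 + 2 = -10)
S(0)*a(5) = (-22 - 1*0)*(-10) = (-22 + 0)*(-10) = -22*(-10) = 220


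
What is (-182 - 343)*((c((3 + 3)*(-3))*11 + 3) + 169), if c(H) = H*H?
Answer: -1961400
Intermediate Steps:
c(H) = H**2
(-182 - 343)*((c((3 + 3)*(-3))*11 + 3) + 169) = (-182 - 343)*((((3 + 3)*(-3))**2*11 + 3) + 169) = -525*(((6*(-3))**2*11 + 3) + 169) = -525*(((-18)**2*11 + 3) + 169) = -525*((324*11 + 3) + 169) = -525*((3564 + 3) + 169) = -525*(3567 + 169) = -525*3736 = -1961400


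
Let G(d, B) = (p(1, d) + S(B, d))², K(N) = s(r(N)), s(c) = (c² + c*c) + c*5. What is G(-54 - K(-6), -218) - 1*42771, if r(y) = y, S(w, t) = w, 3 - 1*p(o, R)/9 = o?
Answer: -2771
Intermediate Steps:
p(o, R) = 27 - 9*o
s(c) = 2*c² + 5*c (s(c) = (c² + c²) + 5*c = 2*c² + 5*c)
K(N) = N*(5 + 2*N)
G(d, B) = (18 + B)² (G(d, B) = ((27 - 9*1) + B)² = ((27 - 9) + B)² = (18 + B)²)
G(-54 - K(-6), -218) - 1*42771 = (18 - 218)² - 1*42771 = (-200)² - 42771 = 40000 - 42771 = -2771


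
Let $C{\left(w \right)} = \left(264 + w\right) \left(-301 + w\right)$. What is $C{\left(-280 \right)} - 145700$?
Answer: $-136404$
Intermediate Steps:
$C{\left(w \right)} = \left(-301 + w\right) \left(264 + w\right)$
$C{\left(-280 \right)} - 145700 = \left(-79464 + \left(-280\right)^{2} - -10360\right) - 145700 = \left(-79464 + 78400 + 10360\right) - 145700 = 9296 - 145700 = -136404$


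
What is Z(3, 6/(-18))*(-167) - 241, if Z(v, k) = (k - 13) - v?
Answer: 7460/3 ≈ 2486.7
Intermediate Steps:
Z(v, k) = -13 + k - v (Z(v, k) = (-13 + k) - v = -13 + k - v)
Z(3, 6/(-18))*(-167) - 241 = (-13 + 6/(-18) - 1*3)*(-167) - 241 = (-13 + 6*(-1/18) - 3)*(-167) - 241 = (-13 - ⅓ - 3)*(-167) - 241 = -49/3*(-167) - 241 = 8183/3 - 241 = 7460/3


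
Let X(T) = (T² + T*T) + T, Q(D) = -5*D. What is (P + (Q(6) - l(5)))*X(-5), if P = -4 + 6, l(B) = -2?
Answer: -1170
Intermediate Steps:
P = 2
X(T) = T + 2*T² (X(T) = (T² + T²) + T = 2*T² + T = T + 2*T²)
(P + (Q(6) - l(5)))*X(-5) = (2 + (-5*6 - 1*(-2)))*(-5*(1 + 2*(-5))) = (2 + (-30 + 2))*(-5*(1 - 10)) = (2 - 28)*(-5*(-9)) = -26*45 = -1170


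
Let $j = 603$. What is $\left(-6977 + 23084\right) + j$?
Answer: $16710$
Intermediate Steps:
$\left(-6977 + 23084\right) + j = \left(-6977 + 23084\right) + 603 = 16107 + 603 = 16710$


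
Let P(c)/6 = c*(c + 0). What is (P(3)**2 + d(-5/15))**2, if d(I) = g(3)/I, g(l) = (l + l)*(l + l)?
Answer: 7884864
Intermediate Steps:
g(l) = 4*l**2 (g(l) = (2*l)*(2*l) = 4*l**2)
P(c) = 6*c**2 (P(c) = 6*(c*(c + 0)) = 6*(c*c) = 6*c**2)
d(I) = 36/I (d(I) = (4*3**2)/I = (4*9)/I = 36/I)
(P(3)**2 + d(-5/15))**2 = ((6*3**2)**2 + 36/((-5/15)))**2 = ((6*9)**2 + 36/((-5*1/15)))**2 = (54**2 + 36/(-1/3))**2 = (2916 + 36*(-3))**2 = (2916 - 108)**2 = 2808**2 = 7884864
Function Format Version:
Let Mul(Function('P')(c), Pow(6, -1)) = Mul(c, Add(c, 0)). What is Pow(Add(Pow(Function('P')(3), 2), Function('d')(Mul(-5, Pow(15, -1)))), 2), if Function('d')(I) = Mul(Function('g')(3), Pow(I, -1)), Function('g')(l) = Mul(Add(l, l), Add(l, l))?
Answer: 7884864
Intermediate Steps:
Function('g')(l) = Mul(4, Pow(l, 2)) (Function('g')(l) = Mul(Mul(2, l), Mul(2, l)) = Mul(4, Pow(l, 2)))
Function('P')(c) = Mul(6, Pow(c, 2)) (Function('P')(c) = Mul(6, Mul(c, Add(c, 0))) = Mul(6, Mul(c, c)) = Mul(6, Pow(c, 2)))
Function('d')(I) = Mul(36, Pow(I, -1)) (Function('d')(I) = Mul(Mul(4, Pow(3, 2)), Pow(I, -1)) = Mul(Mul(4, 9), Pow(I, -1)) = Mul(36, Pow(I, -1)))
Pow(Add(Pow(Function('P')(3), 2), Function('d')(Mul(-5, Pow(15, -1)))), 2) = Pow(Add(Pow(Mul(6, Pow(3, 2)), 2), Mul(36, Pow(Mul(-5, Pow(15, -1)), -1))), 2) = Pow(Add(Pow(Mul(6, 9), 2), Mul(36, Pow(Mul(-5, Rational(1, 15)), -1))), 2) = Pow(Add(Pow(54, 2), Mul(36, Pow(Rational(-1, 3), -1))), 2) = Pow(Add(2916, Mul(36, -3)), 2) = Pow(Add(2916, -108), 2) = Pow(2808, 2) = 7884864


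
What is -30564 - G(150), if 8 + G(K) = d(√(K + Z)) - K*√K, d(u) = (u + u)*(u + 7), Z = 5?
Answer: -30866 - 14*√155 + 750*√6 ≈ -29203.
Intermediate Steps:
d(u) = 2*u*(7 + u) (d(u) = (2*u)*(7 + u) = 2*u*(7 + u))
G(K) = -8 - K^(3/2) + 2*√(5 + K)*(7 + √(5 + K)) (G(K) = -8 + (2*√(K + 5)*(7 + √(K + 5)) - K*√K) = -8 + (2*√(5 + K)*(7 + √(5 + K)) - K^(3/2)) = -8 + (-K^(3/2) + 2*√(5 + K)*(7 + √(5 + K))) = -8 - K^(3/2) + 2*√(5 + K)*(7 + √(5 + K)))
-30564 - G(150) = -30564 - (2 - 150^(3/2) + 2*150 + 14*√(5 + 150)) = -30564 - (2 - 750*√6 + 300 + 14*√155) = -30564 - (302 - 750*√6 + 14*√155) = -30564 + (-302 - 14*√155 + 750*√6) = -30866 - 14*√155 + 750*√6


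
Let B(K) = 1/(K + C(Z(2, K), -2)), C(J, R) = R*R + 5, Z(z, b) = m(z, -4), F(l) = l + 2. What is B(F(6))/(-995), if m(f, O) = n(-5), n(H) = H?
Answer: -1/16915 ≈ -5.9119e-5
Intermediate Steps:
m(f, O) = -5
F(l) = 2 + l
Z(z, b) = -5
C(J, R) = 5 + R² (C(J, R) = R² + 5 = 5 + R²)
B(K) = 1/(9 + K) (B(K) = 1/(K + (5 + (-2)²)) = 1/(K + (5 + 4)) = 1/(K + 9) = 1/(9 + K))
B(F(6))/(-995) = 1/((9 + (2 + 6))*(-995)) = -1/995/(9 + 8) = -1/995/17 = (1/17)*(-1/995) = -1/16915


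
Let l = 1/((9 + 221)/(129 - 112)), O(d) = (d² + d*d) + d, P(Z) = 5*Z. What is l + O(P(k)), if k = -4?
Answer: 179417/230 ≈ 780.07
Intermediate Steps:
O(d) = d + 2*d² (O(d) = (d² + d²) + d = 2*d² + d = d + 2*d²)
l = 17/230 (l = 1/(230/17) = 17/230 ≈ 0.073913)
l + O(P(k)) = 17/230 + (5*(-4))*(1 + 2*(5*(-4))) = 17/230 - 20*(1 + 2*(-20)) = 17/230 - 20*(1 - 40) = 17/230 - 20*(-39) = 17/230 + 780 = 179417/230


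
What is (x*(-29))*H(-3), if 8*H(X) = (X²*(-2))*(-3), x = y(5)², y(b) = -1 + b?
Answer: -3132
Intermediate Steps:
x = 16 (x = (-1 + 5)² = 4² = 16)
H(X) = 3*X²/4 (H(X) = ((X²*(-2))*(-3))/8 = (-2*X²*(-3))/8 = (6*X²)/8 = 3*X²/4)
(x*(-29))*H(-3) = (16*(-29))*((¾)*(-3)²) = -348*9 = -464*27/4 = -3132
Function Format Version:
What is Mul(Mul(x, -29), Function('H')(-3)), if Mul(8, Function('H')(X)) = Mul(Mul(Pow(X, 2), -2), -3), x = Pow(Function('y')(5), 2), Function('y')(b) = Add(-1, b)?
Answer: -3132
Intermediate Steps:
x = 16 (x = Pow(Add(-1, 5), 2) = Pow(4, 2) = 16)
Function('H')(X) = Mul(Rational(3, 4), Pow(X, 2)) (Function('H')(X) = Mul(Rational(1, 8), Mul(Mul(Pow(X, 2), -2), -3)) = Mul(Rational(1, 8), Mul(Mul(-2, Pow(X, 2)), -3)) = Mul(Rational(1, 8), Mul(6, Pow(X, 2))) = Mul(Rational(3, 4), Pow(X, 2)))
Mul(Mul(x, -29), Function('H')(-3)) = Mul(Mul(16, -29), Mul(Rational(3, 4), Pow(-3, 2))) = Mul(-464, Mul(Rational(3, 4), 9)) = Mul(-464, Rational(27, 4)) = -3132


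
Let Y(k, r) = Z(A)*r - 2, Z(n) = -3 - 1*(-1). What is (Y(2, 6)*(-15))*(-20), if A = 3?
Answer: -4200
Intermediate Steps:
Z(n) = -2 (Z(n) = -3 + 1 = -2)
Y(k, r) = -2 - 2*r (Y(k, r) = -2*r - 2 = -2 - 2*r)
(Y(2, 6)*(-15))*(-20) = ((-2 - 2*6)*(-15))*(-20) = ((-2 - 12)*(-15))*(-20) = -14*(-15)*(-20) = 210*(-20) = -4200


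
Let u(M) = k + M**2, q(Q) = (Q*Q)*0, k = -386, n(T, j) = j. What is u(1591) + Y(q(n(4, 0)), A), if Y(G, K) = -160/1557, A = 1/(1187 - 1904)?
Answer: 3940603355/1557 ≈ 2.5309e+6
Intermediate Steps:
q(Q) = 0 (q(Q) = Q**2*0 = 0)
A = -1/717 (A = 1/(-717) = -1/717 ≈ -0.0013947)
Y(G, K) = -160/1557 (Y(G, K) = -160*1/1557 = -160/1557)
u(M) = -386 + M**2
u(1591) + Y(q(n(4, 0)), A) = (-386 + 1591**2) - 160/1557 = (-386 + 2531281) - 160/1557 = 2530895 - 160/1557 = 3940603355/1557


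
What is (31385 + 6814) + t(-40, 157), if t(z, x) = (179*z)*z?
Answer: 324599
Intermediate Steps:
t(z, x) = 179*z²
(31385 + 6814) + t(-40, 157) = (31385 + 6814) + 179*(-40)² = 38199 + 179*1600 = 38199 + 286400 = 324599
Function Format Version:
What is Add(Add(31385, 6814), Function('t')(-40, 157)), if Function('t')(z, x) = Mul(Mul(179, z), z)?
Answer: 324599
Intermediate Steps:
Function('t')(z, x) = Mul(179, Pow(z, 2))
Add(Add(31385, 6814), Function('t')(-40, 157)) = Add(Add(31385, 6814), Mul(179, Pow(-40, 2))) = Add(38199, Mul(179, 1600)) = Add(38199, 286400) = 324599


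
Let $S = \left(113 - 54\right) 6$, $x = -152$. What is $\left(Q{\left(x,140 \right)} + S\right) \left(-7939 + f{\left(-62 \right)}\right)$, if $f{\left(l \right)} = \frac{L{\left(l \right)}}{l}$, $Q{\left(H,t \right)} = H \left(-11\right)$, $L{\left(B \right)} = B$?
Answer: $-16082388$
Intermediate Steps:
$S = 354$ ($S = 59 \cdot 6 = 354$)
$Q{\left(H,t \right)} = - 11 H$
$f{\left(l \right)} = 1$ ($f{\left(l \right)} = \frac{l}{l} = 1$)
$\left(Q{\left(x,140 \right)} + S\right) \left(-7939 + f{\left(-62 \right)}\right) = \left(\left(-11\right) \left(-152\right) + 354\right) \left(-7939 + 1\right) = \left(1672 + 354\right) \left(-7938\right) = 2026 \left(-7938\right) = -16082388$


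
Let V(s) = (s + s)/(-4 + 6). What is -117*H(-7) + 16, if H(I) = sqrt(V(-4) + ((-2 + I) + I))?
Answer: 16 - 234*I*sqrt(5) ≈ 16.0 - 523.24*I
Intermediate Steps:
V(s) = s (V(s) = (2*s)/2 = (2*s)*(1/2) = s)
H(I) = sqrt(-6 + 2*I) (H(I) = sqrt(-4 + ((-2 + I) + I)) = sqrt(-4 + (-2 + 2*I)) = sqrt(-6 + 2*I))
-117*H(-7) + 16 = -117*sqrt(-6 + 2*(-7)) + 16 = -117*sqrt(-6 - 14) + 16 = -234*I*sqrt(5) + 16 = 16 - 234*I*sqrt(5)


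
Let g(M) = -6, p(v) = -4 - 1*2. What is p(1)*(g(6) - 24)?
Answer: 180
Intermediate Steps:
p(v) = -6 (p(v) = -4 - 2 = -6)
p(1)*(g(6) - 24) = -6*(-6 - 24) = -6*(-30) = 180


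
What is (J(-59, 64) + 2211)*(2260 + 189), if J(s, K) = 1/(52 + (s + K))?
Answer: 308642572/57 ≈ 5.4148e+6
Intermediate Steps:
J(s, K) = 1/(52 + K + s) (J(s, K) = 1/(52 + (K + s)) = 1/(52 + K + s))
(J(-59, 64) + 2211)*(2260 + 189) = (1/(52 + 64 - 59) + 2211)*(2260 + 189) = (1/57 + 2211)*2449 = (126028/57)*2449 = 308642572/57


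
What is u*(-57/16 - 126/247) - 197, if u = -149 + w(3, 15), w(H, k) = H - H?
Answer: 1619611/3952 ≈ 409.82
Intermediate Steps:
w(H, k) = 0
u = -149 (u = -149 + 0 = -149)
u*(-57/16 - 126/247) - 197 = -149*(-57/16 - 126/247) - 197 = -149*(-16095/3952) - 197 = 2398155/3952 - 197 = 1619611/3952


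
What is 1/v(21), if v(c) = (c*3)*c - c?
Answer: 1/1302 ≈ 0.00076805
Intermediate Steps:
v(c) = -c + 3*c² (v(c) = (3*c)*c - c = 3*c² - c = -c + 3*c²)
1/v(21) = 1/(21*(-1 + 3*21)) = 1/(21*(-1 + 63)) = 1/(21*62) = 1/1302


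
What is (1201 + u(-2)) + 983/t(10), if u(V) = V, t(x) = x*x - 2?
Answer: 118485/98 ≈ 1209.0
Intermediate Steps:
t(x) = -2 + x² (t(x) = x² - 2 = -2 + x²)
(1201 + u(-2)) + 983/t(10) = (1201 - 2) + 983/(-2 + 10²) = 1199 + 983/(-2 + 100) = 1199 + 983/98 = 118485/98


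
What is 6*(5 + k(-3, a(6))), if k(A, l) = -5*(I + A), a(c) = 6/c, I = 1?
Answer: 90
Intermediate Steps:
k(A, l) = -5 - 5*A (k(A, l) = -5*(1 + A) = -5 - 5*A)
6*(5 + k(-3, a(6))) = 6*(5 + (-5 - 5*(-3))) = 6*(5 + (-5 + 15)) = 6*(5 + 10) = 6*15 = 90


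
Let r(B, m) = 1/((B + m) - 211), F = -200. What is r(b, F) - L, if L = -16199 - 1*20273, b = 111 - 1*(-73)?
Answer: 8279143/227 ≈ 36472.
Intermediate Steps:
b = 184 (b = 111 + 73 = 184)
L = -36472 (L = -16199 - 20273 = -36472)
r(B, m) = 1/(-211 + B + m)
r(b, F) - L = 1/(-211 + 184 - 200) - 1*(-36472) = 1/(-227) + 36472 = -1/227 + 36472 = 8279143/227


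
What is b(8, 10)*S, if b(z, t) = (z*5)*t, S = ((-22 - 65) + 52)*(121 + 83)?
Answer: -2856000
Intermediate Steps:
S = -7140 (S = (-87 + 52)*204 = -35*204 = -7140)
b(z, t) = 5*t*z (b(z, t) = (5*z)*t = 5*t*z)
b(8, 10)*S = (5*10*8)*(-7140) = 400*(-7140) = -2856000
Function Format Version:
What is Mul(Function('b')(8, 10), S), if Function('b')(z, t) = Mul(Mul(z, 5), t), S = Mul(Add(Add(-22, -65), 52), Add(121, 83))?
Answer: -2856000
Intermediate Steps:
S = -7140 (S = Mul(Add(-87, 52), 204) = Mul(-35, 204) = -7140)
Function('b')(z, t) = Mul(5, t, z) (Function('b')(z, t) = Mul(Mul(5, z), t) = Mul(5, t, z))
Mul(Function('b')(8, 10), S) = Mul(Mul(5, 10, 8), -7140) = Mul(400, -7140) = -2856000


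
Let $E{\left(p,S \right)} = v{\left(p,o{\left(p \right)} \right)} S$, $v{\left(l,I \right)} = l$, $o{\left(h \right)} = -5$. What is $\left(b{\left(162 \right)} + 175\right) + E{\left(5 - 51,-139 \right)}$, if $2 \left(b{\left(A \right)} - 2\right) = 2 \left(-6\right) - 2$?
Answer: $6564$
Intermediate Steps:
$b{\left(A \right)} = -5$ ($b{\left(A \right)} = 2 + \frac{2 \left(-6\right) - 2}{2} = 2 + \frac{-12 - 2}{2} = 2 + \frac{1}{2} \left(-14\right) = 2 - 7 = -5$)
$E{\left(p,S \right)} = S p$ ($E{\left(p,S \right)} = p S = S p$)
$\left(b{\left(162 \right)} + 175\right) + E{\left(5 - 51,-139 \right)} = \left(-5 + 175\right) - 139 \left(5 - 51\right) = 170 - 139 \left(5 - 51\right) = 170 - -6394 = 170 + 6394 = 6564$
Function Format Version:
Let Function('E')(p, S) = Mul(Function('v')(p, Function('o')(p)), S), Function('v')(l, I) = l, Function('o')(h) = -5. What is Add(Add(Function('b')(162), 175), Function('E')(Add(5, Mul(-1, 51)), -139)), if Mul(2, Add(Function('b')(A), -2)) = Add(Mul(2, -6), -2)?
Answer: 6564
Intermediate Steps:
Function('b')(A) = -5 (Function('b')(A) = Add(2, Mul(Rational(1, 2), Add(Mul(2, -6), -2))) = Add(2, Mul(Rational(1, 2), Add(-12, -2))) = Add(2, Mul(Rational(1, 2), -14)) = Add(2, -7) = -5)
Function('E')(p, S) = Mul(S, p) (Function('E')(p, S) = Mul(p, S) = Mul(S, p))
Add(Add(Function('b')(162), 175), Function('E')(Add(5, Mul(-1, 51)), -139)) = Add(Add(-5, 175), Mul(-139, Add(5, Mul(-1, 51)))) = Add(170, Mul(-139, Add(5, -51))) = Add(170, Mul(-139, -46)) = Add(170, 6394) = 6564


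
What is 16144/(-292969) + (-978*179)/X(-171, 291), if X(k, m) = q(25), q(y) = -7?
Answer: 51287626070/2050783 ≈ 25009.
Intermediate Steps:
X(k, m) = -7
16144/(-292969) + (-978*179)/X(-171, 291) = 16144/(-292969) - 978*179/(-7) = 16144*(-1/292969) - 175062*(-1/7) = -16144/292969 + 175062/7 = 51287626070/2050783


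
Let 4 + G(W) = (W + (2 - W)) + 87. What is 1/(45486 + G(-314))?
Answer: 1/45571 ≈ 2.1944e-5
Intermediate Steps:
G(W) = 85 (G(W) = -4 + ((W + (2 - W)) + 87) = -4 + (2 + 87) = -4 + 89 = 85)
1/(45486 + G(-314)) = 1/(45486 + 85) = 1/45571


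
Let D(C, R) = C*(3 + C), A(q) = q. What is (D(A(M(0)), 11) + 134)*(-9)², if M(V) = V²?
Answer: 10854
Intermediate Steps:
(D(A(M(0)), 11) + 134)*(-9)² = (0²*(3 + 0²) + 134)*(-9)² = (0*(3 + 0) + 134)*81 = (0*3 + 134)*81 = (0 + 134)*81 = 134*81 = 10854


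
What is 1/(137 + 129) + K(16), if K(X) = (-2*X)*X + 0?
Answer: -136191/266 ≈ -512.00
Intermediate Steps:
K(X) = -2*X**2 (K(X) = -2*X**2 + 0 = -2*X**2)
1/(137 + 129) + K(16) = 1/(137 + 129) - 2*16**2 = 1/266 - 2*256 = 1/266 - 512 = -136191/266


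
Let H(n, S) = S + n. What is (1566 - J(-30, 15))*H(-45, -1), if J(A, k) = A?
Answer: -73416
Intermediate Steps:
(1566 - J(-30, 15))*H(-45, -1) = (1566 - 1*(-30))*(-1 - 45) = (1566 + 30)*(-46) = 1596*(-46) = -73416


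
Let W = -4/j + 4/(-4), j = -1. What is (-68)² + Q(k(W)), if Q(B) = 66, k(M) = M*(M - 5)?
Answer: 4690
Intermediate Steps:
W = 3 (W = -4/(-1) + 4/(-4) = -4*(-1) + 4*(-¼) = 4 - 1 = 3)
k(M) = M*(-5 + M)
(-68)² + Q(k(W)) = (-68)² + 66 = 4624 + 66 = 4690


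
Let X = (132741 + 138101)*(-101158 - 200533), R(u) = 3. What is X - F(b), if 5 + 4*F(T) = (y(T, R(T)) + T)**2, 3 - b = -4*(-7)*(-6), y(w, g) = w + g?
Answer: -81710623577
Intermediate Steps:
y(w, g) = g + w
b = 171 (b = 3 - (-4*(-7))*(-6) = 3 - 28*(-6) = 3 - 1*(-168) = 3 + 168 = 171)
F(T) = -5/4 + (3 + 2*T)**2/4 (F(T) = -5/4 + ((3 + T) + T)**2/4 = -5/4 + (3 + 2*T)**2/4)
X = -81710593822 (X = 270842*(-301691) = -81710593822)
X - F(b) = -81710593822 - (1 + 171**2 + 3*171) = -81710593822 - (1 + 29241 + 513) = -81710593822 - 1*29755 = -81710593822 - 29755 = -81710623577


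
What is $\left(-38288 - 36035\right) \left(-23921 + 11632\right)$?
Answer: $913355347$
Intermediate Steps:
$\left(-38288 - 36035\right) \left(-23921 + 11632\right) = \left(-74323\right) \left(-12289\right) = 913355347$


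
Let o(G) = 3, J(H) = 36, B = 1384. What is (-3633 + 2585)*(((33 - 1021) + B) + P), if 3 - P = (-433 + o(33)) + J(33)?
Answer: -831064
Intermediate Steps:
P = 397 (P = 3 - ((-433 + 3) + 36) = 3 - (-430 + 36) = 3 - 1*(-394) = 3 + 394 = 397)
(-3633 + 2585)*(((33 - 1021) + B) + P) = (-3633 + 2585)*(((33 - 1021) + 1384) + 397) = -1048*((-988 + 1384) + 397) = -1048*(396 + 397) = -1048*793 = -831064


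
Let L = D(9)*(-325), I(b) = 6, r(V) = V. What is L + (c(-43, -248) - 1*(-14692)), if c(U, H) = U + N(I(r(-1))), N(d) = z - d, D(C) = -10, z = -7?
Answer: 17886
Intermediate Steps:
N(d) = -7 - d
c(U, H) = -13 + U (c(U, H) = U + (-7 - 1*6) = U + (-7 - 6) = U - 13 = -13 + U)
L = 3250 (L = -10*(-325) = 3250)
L + (c(-43, -248) - 1*(-14692)) = 3250 + ((-13 - 43) - 1*(-14692)) = 3250 + (-56 + 14692) = 3250 + 14636 = 17886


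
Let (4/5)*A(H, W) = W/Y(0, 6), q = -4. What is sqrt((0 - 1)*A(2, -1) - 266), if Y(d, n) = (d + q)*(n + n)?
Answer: I*sqrt(153231)/24 ≈ 16.31*I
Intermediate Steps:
Y(d, n) = 2*n*(-4 + d) (Y(d, n) = (d - 4)*(n + n) = (-4 + d)*(2*n) = 2*n*(-4 + d))
A(H, W) = -5*W/192 (A(H, W) = 5*(W/((2*6*(-4 + 0))))/4 = 5*(W/((2*6*(-4))))/4 = 5*(W/(-48))/4 = 5*(W*(-1/48))/4 = 5*(-W/48)/4 = -5*W/192)
sqrt((0 - 1)*A(2, -1) - 266) = sqrt((0 - 1)*(-5/192*(-1)) - 266) = sqrt(-1*5/192 - 266) = sqrt(-5/192 - 266) = sqrt(-51077/192) = I*sqrt(153231)/24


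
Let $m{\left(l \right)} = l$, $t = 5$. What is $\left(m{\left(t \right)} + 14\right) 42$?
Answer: $798$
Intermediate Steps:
$\left(m{\left(t \right)} + 14\right) 42 = \left(5 + 14\right) 42 = 19 \cdot 42 = 798$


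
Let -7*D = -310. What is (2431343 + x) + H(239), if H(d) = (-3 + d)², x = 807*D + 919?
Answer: 17665876/7 ≈ 2.5237e+6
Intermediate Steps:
D = 310/7 (D = -⅐*(-310) = 310/7 ≈ 44.286)
x = 256603/7 (x = 807*(310/7) + 919 = 250170/7 + 919 = 256603/7 ≈ 36658.)
(2431343 + x) + H(239) = (2431343 + 256603/7) + (-3 + 239)² = 17276004/7 + 236² = 17276004/7 + 55696 = 17665876/7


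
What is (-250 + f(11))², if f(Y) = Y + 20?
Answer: 47961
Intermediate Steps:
f(Y) = 20 + Y
(-250 + f(11))² = (-250 + (20 + 11))² = (-250 + 31)² = (-219)² = 47961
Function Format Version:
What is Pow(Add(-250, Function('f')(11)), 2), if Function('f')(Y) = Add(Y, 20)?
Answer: 47961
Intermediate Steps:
Function('f')(Y) = Add(20, Y)
Pow(Add(-250, Function('f')(11)), 2) = Pow(Add(-250, Add(20, 11)), 2) = Pow(Add(-250, 31), 2) = Pow(-219, 2) = 47961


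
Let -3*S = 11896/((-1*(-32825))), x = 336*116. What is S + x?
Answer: 3838149704/98475 ≈ 38976.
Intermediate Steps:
x = 38976
S = -11896/98475 (S = -11896/(3*((-1*(-32825)))) = -11896/(3*32825) = -1/3*11896/32825 = -11896/98475 ≈ -0.12080)
S + x = -11896/98475 + 38976 = 3838149704/98475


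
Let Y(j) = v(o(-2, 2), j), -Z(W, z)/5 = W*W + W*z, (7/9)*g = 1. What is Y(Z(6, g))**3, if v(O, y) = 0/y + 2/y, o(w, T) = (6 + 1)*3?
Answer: -343/447697125 ≈ -7.6614e-7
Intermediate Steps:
o(w, T) = 21 (o(w, T) = 7*3 = 21)
g = 9/7 (g = (9/7)*1 = 9/7 ≈ 1.2857)
v(O, y) = 2/y (v(O, y) = 0 + 2/y = 2/y)
Z(W, z) = -5*W**2 - 5*W*z (Z(W, z) = -5*(W*W + W*z) = -5*(W**2 + W*z) = -5*W**2 - 5*W*z)
Y(j) = 2/j
Y(Z(6, g))**3 = (2/((-5*6*(6 + 9/7))))**3 = (2/((-5*6*51/7)))**3 = (2/(-1530/7))**3 = (2*(-7/1530))**3 = (-7/765)**3 = -343/447697125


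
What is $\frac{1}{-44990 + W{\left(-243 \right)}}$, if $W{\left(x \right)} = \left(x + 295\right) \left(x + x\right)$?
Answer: $- \frac{1}{70262} \approx -1.4232 \cdot 10^{-5}$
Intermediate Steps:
$W{\left(x \right)} = 2 x \left(295 + x\right)$ ($W{\left(x \right)} = \left(295 + x\right) 2 x = 2 x \left(295 + x\right)$)
$\frac{1}{-44990 + W{\left(-243 \right)}} = \frac{1}{-44990 + 2 \left(-243\right) \left(295 - 243\right)} = \frac{1}{-44990 + 2 \left(-243\right) 52} = \frac{1}{-44990 - 25272} = \frac{1}{-70262} = - \frac{1}{70262}$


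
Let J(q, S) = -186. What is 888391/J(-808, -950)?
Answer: -888391/186 ≈ -4776.3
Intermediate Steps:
888391/J(-808, -950) = 888391/(-186) = 888391*(-1/186) = -888391/186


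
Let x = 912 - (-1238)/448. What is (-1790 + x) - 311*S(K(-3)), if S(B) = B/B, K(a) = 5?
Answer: -265717/224 ≈ -1186.2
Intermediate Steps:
S(B) = 1
x = 204907/224 (x = 912 - (-1238)/448 = 912 - 1*(-619/224) = 912 + 619/224 = 204907/224 ≈ 914.76)
(-1790 + x) - 311*S(K(-3)) = (-1790 + 204907/224) - 311*1 = -196053/224 - 311 = -265717/224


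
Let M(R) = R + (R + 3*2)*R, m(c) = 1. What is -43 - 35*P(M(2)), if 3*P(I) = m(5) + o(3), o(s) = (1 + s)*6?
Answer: -1004/3 ≈ -334.67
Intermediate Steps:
o(s) = 6 + 6*s
M(R) = R + R*(6 + R) (M(R) = R + (R + 6)*R = R + (6 + R)*R = R + R*(6 + R))
P(I) = 25/3 (P(I) = (1 + (6 + 6*3))/3 = (1 + (6 + 18))/3 = (1 + 24)/3 = (1/3)*25 = 25/3)
-43 - 35*P(M(2)) = -43 - 35*25/3 = -43 - 875/3 = -1004/3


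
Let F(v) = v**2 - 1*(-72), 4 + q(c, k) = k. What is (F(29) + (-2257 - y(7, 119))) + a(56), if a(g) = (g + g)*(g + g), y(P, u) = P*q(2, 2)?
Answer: 11214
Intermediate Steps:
q(c, k) = -4 + k
y(P, u) = -2*P (y(P, u) = P*(-4 + 2) = P*(-2) = -2*P)
F(v) = 72 + v**2 (F(v) = v**2 + 72 = 72 + v**2)
a(g) = 4*g**2 (a(g) = (2*g)*(2*g) = 4*g**2)
(F(29) + (-2257 - y(7, 119))) + a(56) = ((72 + 29**2) + (-2257 - (-2)*7)) + 4*56**2 = ((72 + 841) + (-2257 - 1*(-14))) + 4*3136 = (913 + (-2257 + 14)) + 12544 = (913 - 2243) + 12544 = -1330 + 12544 = 11214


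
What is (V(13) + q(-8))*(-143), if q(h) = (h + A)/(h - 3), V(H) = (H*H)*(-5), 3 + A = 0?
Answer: 120692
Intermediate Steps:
A = -3 (A = -3 + 0 = -3)
V(H) = -5*H**2 (V(H) = H**2*(-5) = -5*H**2)
q(h) = 1 (q(h) = (h - 3)/(h - 3) = (-3 + h)/(-3 + h) = 1)
(V(13) + q(-8))*(-143) = (-5*13**2 + 1)*(-143) = (-5*169 + 1)*(-143) = (-845 + 1)*(-143) = -844*(-143) = 120692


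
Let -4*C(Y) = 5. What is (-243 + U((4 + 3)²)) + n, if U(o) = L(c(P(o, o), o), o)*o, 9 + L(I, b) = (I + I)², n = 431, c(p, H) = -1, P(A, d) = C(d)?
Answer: -57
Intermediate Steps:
C(Y) = -5/4 (C(Y) = -¼*5 = -5/4)
P(A, d) = -5/4
L(I, b) = -9 + 4*I² (L(I, b) = -9 + (I + I)² = -9 + (2*I)² = -9 + 4*I²)
U(o) = -5*o (U(o) = (-9 + 4*(-1)²)*o = (-9 + 4*1)*o = (-9 + 4)*o = -5*o)
(-243 + U((4 + 3)²)) + n = (-243 - 5*(4 + 3)²) + 431 = (-243 - 5*7²) + 431 = (-243 - 5*49) + 431 = (-243 - 245) + 431 = -488 + 431 = -57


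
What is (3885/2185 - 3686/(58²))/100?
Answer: 501523/73503400 ≈ 0.0068231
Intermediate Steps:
(3885/2185 - 3686/(58²))/100 = (3885*(1/2185) - 3686/3364)*(1/100) = (777/437 - 3686*1/3364)*(1/100) = (777/437 - 1843/1682)*(1/100) = (501523/735034)*(1/100) = 501523/73503400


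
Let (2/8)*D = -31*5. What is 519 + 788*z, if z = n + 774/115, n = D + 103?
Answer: -46180943/115 ≈ -4.0157e+5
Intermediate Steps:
D = -620 (D = 4*(-31*5) = 4*(-155) = -620)
n = -517 (n = -620 + 103 = -517)
z = -58681/115 (z = -517 + 774/115 = -58681/115 ≈ -510.27)
519 + 788*z = 519 + 788*(-58681/115) = 519 - 46240628/115 = -46180943/115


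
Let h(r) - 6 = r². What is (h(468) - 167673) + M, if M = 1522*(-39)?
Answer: -8001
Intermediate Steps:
M = -59358
h(r) = 6 + r²
(h(468) - 167673) + M = ((6 + 468²) - 167673) - 59358 = ((6 + 219024) - 167673) - 59358 = (219030 - 167673) - 59358 = 51357 - 59358 = -8001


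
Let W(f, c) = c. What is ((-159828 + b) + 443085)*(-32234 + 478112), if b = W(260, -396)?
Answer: 126121496958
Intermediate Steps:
b = -396
((-159828 + b) + 443085)*(-32234 + 478112) = ((-159828 - 396) + 443085)*(-32234 + 478112) = (-160224 + 443085)*445878 = 282861*445878 = 126121496958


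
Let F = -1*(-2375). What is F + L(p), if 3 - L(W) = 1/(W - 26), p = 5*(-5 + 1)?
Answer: 109389/46 ≈ 2378.0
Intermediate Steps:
p = -20 (p = 5*(-4) = -20)
F = 2375
L(W) = 3 - 1/(-26 + W) (L(W) = 3 - 1/(W - 26) = 3 - 1/(-26 + W))
F + L(p) = 2375 + (-79 + 3*(-20))/(-26 - 20) = 2375 + (-79 - 60)/(-46) = 2375 - 1/46*(-139) = 2375 + 139/46 = 109389/46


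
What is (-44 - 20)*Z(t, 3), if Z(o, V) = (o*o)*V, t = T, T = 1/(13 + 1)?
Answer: -48/49 ≈ -0.97959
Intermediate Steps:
T = 1/14 ≈ 0.071429
t = 1/14 ≈ 0.071429
Z(o, V) = V*o² (Z(o, V) = o²*V = V*o²)
(-44 - 20)*Z(t, 3) = (-44 - 20)*(3*(1/14)²) = -192/196 = -64*3/196 = -48/49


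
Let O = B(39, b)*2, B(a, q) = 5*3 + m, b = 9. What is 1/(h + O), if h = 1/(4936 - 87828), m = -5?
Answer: 82892/1657839 ≈ 0.050000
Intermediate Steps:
B(a, q) = 10 (B(a, q) = 5*3 - 5 = 15 - 5 = 10)
h = -1/82892 (h = 1/(-82892) = -1/82892 ≈ -1.2064e-5)
O = 20 (O = 10*2 = 20)
1/(h + O) = 1/(-1/82892 + 20) = 1/(1657839/82892) = 82892/1657839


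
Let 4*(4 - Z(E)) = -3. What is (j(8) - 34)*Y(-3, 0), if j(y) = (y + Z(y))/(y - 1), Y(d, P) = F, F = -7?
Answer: 901/4 ≈ 225.25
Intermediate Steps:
Y(d, P) = -7
Z(E) = 19/4 (Z(E) = 4 - ¼*(-3) = 4 + ¾ = 19/4)
j(y) = (19/4 + y)/(-1 + y) (j(y) = (y + 19/4)/(y - 1) = (19/4 + y)/(-1 + y))
(j(8) - 34)*Y(-3, 0) = ((19/4 + 8)/(-1 + 8) - 34)*(-7) = ((51/4)/7 - 34)*(-7) = ((⅐)*(51/4) - 34)*(-7) = (51/28 - 34)*(-7) = -901/28*(-7) = 901/4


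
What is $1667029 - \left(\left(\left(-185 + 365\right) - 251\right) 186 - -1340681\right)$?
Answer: $339554$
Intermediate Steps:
$1667029 - \left(\left(\left(-185 + 365\right) - 251\right) 186 - -1340681\right) = 1667029 - \left(\left(180 - 251\right) 186 + 1340681\right) = 1667029 - \left(\left(-71\right) 186 + 1340681\right) = 1667029 - \left(-13206 + 1340681\right) = 1667029 - 1327475 = 339554$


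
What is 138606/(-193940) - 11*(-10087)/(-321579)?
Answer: -33045889727/31183515630 ≈ -1.0597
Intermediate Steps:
138606/(-193940) - 11*(-10087)/(-321579) = 138606*(-1/193940) + 110957*(-1/321579) = -69303/96970 - 110957/321579 = -33045889727/31183515630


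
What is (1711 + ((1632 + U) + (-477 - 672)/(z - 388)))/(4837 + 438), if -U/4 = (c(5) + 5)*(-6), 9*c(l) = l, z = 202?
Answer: 647747/981150 ≈ 0.66019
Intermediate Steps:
c(l) = l/9
U = 400/3 (U = -4*((⅑)*5 + 5)*(-6) = -4*(5/9 + 5)*(-6) = -200*(-6)/9 = -4*(-100/3) = 400/3 ≈ 133.33)
(1711 + ((1632 + U) + (-477 - 672)/(z - 388)))/(4837 + 438) = (1711 + ((1632 + 400/3) + (-477 - 672)/(202 - 388)))/(4837 + 438) = (1711 + (5296/3 - 1149/(-186)))/5275 = (1711 + (5296/3 - 1149*(-1/186)))*(1/5275) = (1711 + (5296/3 + 383/62))*(1/5275) = (1711 + 329501/186)*(1/5275) = (647747/186)*(1/5275) = 647747/981150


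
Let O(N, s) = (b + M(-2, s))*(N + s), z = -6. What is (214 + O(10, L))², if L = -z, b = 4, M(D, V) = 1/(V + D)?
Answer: 79524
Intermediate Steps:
M(D, V) = 1/(D + V)
L = 6 (L = -1*(-6) = 6)
O(N, s) = (4 + 1/(-2 + s))*(N + s)
(214 + O(10, L))² = (214 + (10 + 6 + 4*(-2 + 6)*(10 + 6))/(-2 + 6))² = (214 + (10 + 6 + 4*4*16)/4)² = (214 + (10 + 6 + 256)/4)² = (214 + (¼)*272)² = (214 + 68)² = 282² = 79524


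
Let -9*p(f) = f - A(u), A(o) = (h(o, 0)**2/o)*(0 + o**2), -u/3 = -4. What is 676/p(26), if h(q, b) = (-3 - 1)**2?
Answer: 3042/1523 ≈ 1.9974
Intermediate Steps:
u = 12 (u = -3*(-4) = 12)
h(q, b) = 16 (h(q, b) = (-4)**2 = 16)
A(o) = 256*o (A(o) = (16**2/o)*(0 + o**2) = (256/o)*o**2 = 256*o)
p(f) = 1024/3 - f/9 (p(f) = -(f - 256*12)/9 = -(f - 1*3072)/9 = -(f - 3072)/9 = -(-3072 + f)/9 = 1024/3 - f/9)
676/p(26) = 676/(1024/3 - 1/9*26) = 676/(1024/3 - 26/9) = 676/(3046/9) = 676*(9/3046) = 3042/1523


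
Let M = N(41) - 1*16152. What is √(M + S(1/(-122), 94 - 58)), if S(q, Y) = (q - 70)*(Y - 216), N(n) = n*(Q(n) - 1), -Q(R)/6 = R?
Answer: I*√50894069/61 ≈ 116.95*I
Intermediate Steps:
Q(R) = -6*R
N(n) = n*(-1 - 6*n) (N(n) = n*(-6*n - 1) = n*(-1 - 6*n))
S(q, Y) = (-216 + Y)*(-70 + q) (S(q, Y) = (-70 + q)*(-216 + Y) = (-216 + Y)*(-70 + q))
M = -26279 (M = -1*41*(1 + 6*41) - 1*16152 = -1*41*(1 + 246) - 16152 = -1*41*247 - 16152 = -10127 - 16152 = -26279)
√(M + S(1/(-122), 94 - 58)) = √(-26279 + (15120 - 216/(-122) - 70*(94 - 58) + (94 - 58)/(-122))) = √(-26279 + (15120 - 216*(-1/122) - 70*36 + 36*(-1/122))) = √(-26279 + (15120 + 108/61 - 2520 - 18/61)) = √(-26279 + 768690/61) = √(-834329/61) = I*√50894069/61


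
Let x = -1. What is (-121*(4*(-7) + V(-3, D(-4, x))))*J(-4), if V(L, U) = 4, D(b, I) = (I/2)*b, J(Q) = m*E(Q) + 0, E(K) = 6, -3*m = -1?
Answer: 5808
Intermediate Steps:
m = ⅓ (m = -⅓*(-1) = ⅓ ≈ 0.33333)
J(Q) = 2 (J(Q) = (⅓)*6 + 0 = 2 + 0 = 2)
D(b, I) = I*b/2 (D(b, I) = (I*(½))*b = (I/2)*b = I*b/2)
(-121*(4*(-7) + V(-3, D(-4, x))))*J(-4) = -121*(4*(-7) + 4)*2 = -121*(-28 + 4)*2 = -121*(-24)*2 = 2904*2 = 5808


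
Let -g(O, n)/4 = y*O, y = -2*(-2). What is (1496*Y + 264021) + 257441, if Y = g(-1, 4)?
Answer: 545398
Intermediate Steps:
y = 4
g(O, n) = -16*O
Y = 16 (Y = -16*(-1) = 16)
(1496*Y + 264021) + 257441 = (1496*16 + 264021) + 257441 = (23936 + 264021) + 257441 = 287957 + 257441 = 545398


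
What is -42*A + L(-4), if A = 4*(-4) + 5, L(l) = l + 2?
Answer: 460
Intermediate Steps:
L(l) = 2 + l
A = -11 (A = -16 + 5 = -11)
-42*A + L(-4) = -42*(-11) + (2 - 4) = 462 - 2 = 460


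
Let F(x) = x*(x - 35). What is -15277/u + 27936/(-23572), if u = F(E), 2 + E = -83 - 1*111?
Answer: -406234945/266811468 ≈ -1.5226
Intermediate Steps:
E = -196 (E = -2 + (-83 - 1*111) = -2 + (-83 - 111) = -2 - 194 = -196)
F(x) = x*(-35 + x)
u = 45276 (u = -196*(-35 - 196) = -196*(-231) = 45276)
-15277/u + 27936/(-23572) = -15277/45276 + 27936/(-23572) = -15277*1/45276 + 27936*(-1/23572) = -15277/45276 - 6984/5893 = -406234945/266811468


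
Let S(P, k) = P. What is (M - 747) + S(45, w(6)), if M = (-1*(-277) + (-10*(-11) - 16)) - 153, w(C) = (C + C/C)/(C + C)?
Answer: -484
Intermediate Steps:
w(C) = (1 + C)/(2*C) (w(C) = (C + 1)/((2*C)) = (1 + C)*(1/(2*C)) = (1 + C)/(2*C))
M = 218 (M = (277 + (110 - 16)) - 153 = (277 + 94) - 153 = 371 - 153 = 218)
(M - 747) + S(45, w(6)) = (218 - 747) + 45 = -529 + 45 = -484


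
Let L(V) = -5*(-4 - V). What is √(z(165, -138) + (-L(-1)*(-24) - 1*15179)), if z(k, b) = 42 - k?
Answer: I*√14942 ≈ 122.24*I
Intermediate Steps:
L(V) = 20 + 5*V
√(z(165, -138) + (-L(-1)*(-24) - 1*15179)) = √((42 - 1*165) + (-(20 + 5*(-1))*(-24) - 1*15179)) = √((42 - 165) + (-(20 - 5)*(-24) - 15179)) = √(-123 + (-1*15*(-24) - 15179)) = √(-123 + (-15*(-24) - 15179)) = √(-123 + (360 - 15179)) = √(-123 - 14819) = √(-14942) = I*√14942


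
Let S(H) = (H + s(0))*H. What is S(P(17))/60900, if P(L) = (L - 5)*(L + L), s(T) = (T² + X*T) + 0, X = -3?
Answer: 13872/5075 ≈ 2.7334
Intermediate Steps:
s(T) = T² - 3*T (s(T) = (T² - 3*T) + 0 = T² - 3*T)
P(L) = 2*L*(-5 + L) (P(L) = (-5 + L)*(2*L) = 2*L*(-5 + L))
S(H) = H² (S(H) = (H + 0*(-3 + 0))*H = (H + 0*(-3))*H = (H + 0)*H = H*H = H²)
S(P(17))/60900 = (2*17*(-5 + 17))²/60900 = (2*17*12)²*(1/60900) = 408²*(1/60900) = 166464*(1/60900) = 13872/5075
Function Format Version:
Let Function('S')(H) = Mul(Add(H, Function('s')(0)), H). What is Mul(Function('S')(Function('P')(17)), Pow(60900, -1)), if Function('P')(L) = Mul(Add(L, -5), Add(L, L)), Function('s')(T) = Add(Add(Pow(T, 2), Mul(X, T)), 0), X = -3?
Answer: Rational(13872, 5075) ≈ 2.7334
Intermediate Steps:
Function('s')(T) = Add(Pow(T, 2), Mul(-3, T)) (Function('s')(T) = Add(Add(Pow(T, 2), Mul(-3, T)), 0) = Add(Pow(T, 2), Mul(-3, T)))
Function('P')(L) = Mul(2, L, Add(-5, L)) (Function('P')(L) = Mul(Add(-5, L), Mul(2, L)) = Mul(2, L, Add(-5, L)))
Function('S')(H) = Pow(H, 2) (Function('S')(H) = Mul(Add(H, Mul(0, Add(-3, 0))), H) = Mul(Add(H, Mul(0, -3)), H) = Mul(Add(H, 0), H) = Mul(H, H) = Pow(H, 2))
Mul(Function('S')(Function('P')(17)), Pow(60900, -1)) = Mul(Pow(Mul(2, 17, Add(-5, 17)), 2), Pow(60900, -1)) = Mul(Pow(Mul(2, 17, 12), 2), Rational(1, 60900)) = Mul(Pow(408, 2), Rational(1, 60900)) = Mul(166464, Rational(1, 60900)) = Rational(13872, 5075)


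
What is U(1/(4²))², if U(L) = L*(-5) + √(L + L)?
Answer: 57/256 - 5*√2/32 ≈ 0.0016854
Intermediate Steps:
U(L) = -5*L + √2*√L (U(L) = -5*L + √(2*L) = -5*L + √2*√L)
U(1/(4²))² = (-5/(4²) + √2*√(1/(4²)))² = (-5/16 + √2*√(1/16))² = (-5*1/16 + √2*√(1/16))² = (-5/16 + √2*(¼))² = (-5/16 + √2/4)²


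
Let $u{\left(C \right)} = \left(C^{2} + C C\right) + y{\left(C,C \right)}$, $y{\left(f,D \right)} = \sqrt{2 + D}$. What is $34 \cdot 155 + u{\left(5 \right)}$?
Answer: $5320 + \sqrt{7} \approx 5322.6$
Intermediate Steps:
$u{\left(C \right)} = \sqrt{2 + C} + 2 C^{2}$ ($u{\left(C \right)} = \left(C^{2} + C C\right) + \sqrt{2 + C} = \left(C^{2} + C^{2}\right) + \sqrt{2 + C} = 2 C^{2} + \sqrt{2 + C} = \sqrt{2 + C} + 2 C^{2}$)
$34 \cdot 155 + u{\left(5 \right)} = 34 \cdot 155 + \left(\sqrt{2 + 5} + 2 \cdot 5^{2}\right) = 5270 + \left(\sqrt{7} + 2 \cdot 25\right) = 5270 + \left(\sqrt{7} + 50\right) = 5270 + \left(50 + \sqrt{7}\right) = 5320 + \sqrt{7}$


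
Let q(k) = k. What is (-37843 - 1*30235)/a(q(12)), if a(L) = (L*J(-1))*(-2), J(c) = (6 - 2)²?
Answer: 34039/192 ≈ 177.29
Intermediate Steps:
J(c) = 16 (J(c) = 4² = 16)
a(L) = -32*L (a(L) = (L*16)*(-2) = (16*L)*(-2) = -32*L)
(-37843 - 1*30235)/a(q(12)) = (-37843 - 1*30235)/((-32*12)) = (-37843 - 30235)/(-384) = -68078*(-1/384) = 34039/192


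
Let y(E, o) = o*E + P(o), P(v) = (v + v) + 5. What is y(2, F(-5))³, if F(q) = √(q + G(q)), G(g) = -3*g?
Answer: 2525 + 940*√10 ≈ 5497.5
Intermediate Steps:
P(v) = 5 + 2*v (P(v) = 2*v + 5 = 5 + 2*v)
F(q) = √2*√(-q) (F(q) = √(q - 3*q) = √(-2*q) = √2*√(-q))
y(E, o) = 5 + 2*o + E*o (y(E, o) = o*E + (5 + 2*o) = E*o + (5 + 2*o) = 5 + 2*o + E*o)
y(2, F(-5))³ = (5 + 2*(√2*√(-1*(-5))) + 2*(√2*√(-1*(-5))))³ = (5 + 2*(√2*√5) + 2*(√2*√5))³ = (5 + 2*√10 + 2*√10)³ = (5 + 4*√10)³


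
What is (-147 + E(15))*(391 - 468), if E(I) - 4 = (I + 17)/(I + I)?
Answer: 163933/15 ≈ 10929.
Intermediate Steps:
E(I) = 4 + (17 + I)/(2*I) (E(I) = 4 + (I + 17)/(I + I) = 4 + (17 + I)/((2*I)) = 4 + (17 + I)*(1/(2*I)) = 4 + (17 + I)/(2*I))
(-147 + E(15))*(391 - 468) = (-147 + (½)*(17 + 9*15)/15)*(391 - 468) = (-147 + (½)*(1/15)*(17 + 135))*(-77) = (-147 + (½)*(1/15)*152)*(-77) = (-147 + 76/15)*(-77) = -2129/15*(-77) = 163933/15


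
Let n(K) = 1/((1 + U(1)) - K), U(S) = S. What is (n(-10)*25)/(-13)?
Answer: -25/156 ≈ -0.16026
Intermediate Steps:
n(K) = 1/(2 - K) (n(K) = 1/((1 + 1) - K) = 1/(2 - K))
(n(-10)*25)/(-13) = (25/(2 - 1*(-10)))/(-13) = (25/(2 + 10))*(-1/13) = (25/12)*(-1/13) = -25/156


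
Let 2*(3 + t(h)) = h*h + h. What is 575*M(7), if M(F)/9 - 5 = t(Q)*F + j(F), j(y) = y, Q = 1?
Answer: -10350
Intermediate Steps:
t(h) = -3 + h/2 + h²/2 (t(h) = -3 + (h*h + h)/2 = -3 + (h² + h)/2 = -3 + (h + h²)/2 = -3 + (h/2 + h²/2) = -3 + h/2 + h²/2)
M(F) = 45 - 9*F (M(F) = 45 + 9*((-3 + (½)*1 + (½)*1²)*F + F) = 45 + 9*((-3 + ½ + (½)*1)*F + F) = 45 + 9*((-3 + ½ + ½)*F + F) = 45 + 9*(-2*F + F) = 45 + 9*(-F) = 45 - 9*F)
575*M(7) = 575*(45 - 9*7) = 575*(45 - 63) = 575*(-18) = -10350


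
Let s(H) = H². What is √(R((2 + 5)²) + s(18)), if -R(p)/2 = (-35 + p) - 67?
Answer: √430 ≈ 20.736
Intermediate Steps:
R(p) = 204 - 2*p (R(p) = -2*((-35 + p) - 67) = -2*(-102 + p) = 204 - 2*p)
√(R((2 + 5)²) + s(18)) = √((204 - 2*(2 + 5)²) + 18²) = √((204 - 2*7²) + 324) = √((204 - 2*49) + 324) = √((204 - 98) + 324) = √(106 + 324) = √430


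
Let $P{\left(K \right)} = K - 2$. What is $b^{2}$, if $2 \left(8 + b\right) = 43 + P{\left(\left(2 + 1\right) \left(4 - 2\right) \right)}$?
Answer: $\frac{961}{4} \approx 240.25$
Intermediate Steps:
$P{\left(K \right)} = -2 + K$
$b = \frac{31}{2}$ ($b = -8 + \frac{43 - \left(2 - \left(2 + 1\right) \left(4 - 2\right)\right)}{2} = -8 + \frac{43 + \left(-2 + 3 \cdot 2\right)}{2} = -8 + \frac{43 + \left(-2 + 6\right)}{2} = -8 + \frac{43 + 4}{2} = -8 + \frac{1}{2} \cdot 47 = -8 + \frac{47}{2} = \frac{31}{2} \approx 15.5$)
$b^{2} = \left(\frac{31}{2}\right)^{2} = \frac{961}{4}$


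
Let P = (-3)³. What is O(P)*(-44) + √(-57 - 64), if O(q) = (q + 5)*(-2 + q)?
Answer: -28072 + 11*I ≈ -28072.0 + 11.0*I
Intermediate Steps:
P = -27
O(q) = (-2 + q)*(5 + q) (O(q) = (5 + q)*(-2 + q) = (-2 + q)*(5 + q))
O(P)*(-44) + √(-57 - 64) = (-10 + (-27)² + 3*(-27))*(-44) + √(-57 - 64) = (-10 + 729 - 81)*(-44) + √(-121) = 638*(-44) + 11*I = -28072 + 11*I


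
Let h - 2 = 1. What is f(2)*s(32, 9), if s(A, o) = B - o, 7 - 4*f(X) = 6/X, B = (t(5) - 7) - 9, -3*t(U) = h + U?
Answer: -83/3 ≈ -27.667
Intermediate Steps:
h = 3 (h = 2 + 1 = 3)
t(U) = -1 - U/3 (t(U) = -(3 + U)/3 = -1 - U/3)
B = -56/3 (B = ((-1 - ⅓*5) - 7) - 9 = ((-1 - 5/3) - 7) - 9 = (-8/3 - 7) - 9 = -29/3 - 9 = -56/3 ≈ -18.667)
f(X) = 7/4 - 3/(2*X)
s(A, o) = -56/3 - o
f(2)*s(32, 9) = ((¼)*(-6 + 7*2)/2)*(-56/3 - 1*9) = ((¼)*(½)*(-6 + 14))*(-56/3 - 9) = ((¼)*(½)*8)*(-83/3) = 1*(-83/3) = -83/3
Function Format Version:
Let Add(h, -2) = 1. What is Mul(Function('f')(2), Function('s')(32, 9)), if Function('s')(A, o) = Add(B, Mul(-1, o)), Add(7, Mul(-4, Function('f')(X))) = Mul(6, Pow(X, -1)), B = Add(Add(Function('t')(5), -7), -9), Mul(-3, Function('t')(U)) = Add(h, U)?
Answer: Rational(-83, 3) ≈ -27.667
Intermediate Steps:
h = 3 (h = Add(2, 1) = 3)
Function('t')(U) = Add(-1, Mul(Rational(-1, 3), U)) (Function('t')(U) = Mul(Rational(-1, 3), Add(3, U)) = Add(-1, Mul(Rational(-1, 3), U)))
B = Rational(-56, 3) (B = Add(Add(Add(-1, Mul(Rational(-1, 3), 5)), -7), -9) = Add(Add(Add(-1, Rational(-5, 3)), -7), -9) = Add(Add(Rational(-8, 3), -7), -9) = Add(Rational(-29, 3), -9) = Rational(-56, 3) ≈ -18.667)
Function('f')(X) = Add(Rational(7, 4), Mul(Rational(-3, 2), Pow(X, -1))) (Function('f')(X) = Add(Rational(7, 4), Mul(Rational(-1, 4), Mul(6, Pow(X, -1)))) = Add(Rational(7, 4), Mul(Rational(-3, 2), Pow(X, -1))))
Function('s')(A, o) = Add(Rational(-56, 3), Mul(-1, o))
Mul(Function('f')(2), Function('s')(32, 9)) = Mul(Mul(Rational(1, 4), Pow(2, -1), Add(-6, Mul(7, 2))), Add(Rational(-56, 3), Mul(-1, 9))) = Mul(Mul(Rational(1, 4), Rational(1, 2), Add(-6, 14)), Add(Rational(-56, 3), -9)) = Mul(Mul(Rational(1, 4), Rational(1, 2), 8), Rational(-83, 3)) = Mul(1, Rational(-83, 3)) = Rational(-83, 3)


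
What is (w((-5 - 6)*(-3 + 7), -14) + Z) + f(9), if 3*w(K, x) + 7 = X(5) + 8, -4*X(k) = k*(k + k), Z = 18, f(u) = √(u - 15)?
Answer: 85/6 + I*√6 ≈ 14.167 + 2.4495*I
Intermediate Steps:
f(u) = √(-15 + u)
X(k) = -k²/2 (X(k) = -k*(k + k)/4 = -k*2*k/4 = -k²/2)
w(K, x) = -23/6 (w(K, x) = -7/3 + (-½*5² + 8)/3 = -7/3 + (-½*25 + 8)/3 = -7/3 + (-25/2 + 8)/3 = -7/3 + (⅓)*(-9/2) = -7/3 - 3/2 = -23/6)
(w((-5 - 6)*(-3 + 7), -14) + Z) + f(9) = (-23/6 + 18) + √(-15 + 9) = 85/6 + √(-6) = 85/6 + I*√6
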